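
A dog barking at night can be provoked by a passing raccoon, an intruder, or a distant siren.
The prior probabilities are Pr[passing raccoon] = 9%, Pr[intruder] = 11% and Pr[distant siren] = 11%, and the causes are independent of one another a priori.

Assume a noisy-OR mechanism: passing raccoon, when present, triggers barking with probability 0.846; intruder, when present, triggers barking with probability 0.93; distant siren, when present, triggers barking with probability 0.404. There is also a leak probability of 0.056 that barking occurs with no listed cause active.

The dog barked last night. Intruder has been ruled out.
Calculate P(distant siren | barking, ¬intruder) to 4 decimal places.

P(distant siren | barking, ¬intruder) ≈ 0.3170

Under noisy-OR, P(barking | causes) = 1 − (1−0.056)·∏(1−qᵢ) over the active causes.
Sum P(barking|·) weighted by the priors over the 4 (passing raccoon, distant siren) configurations:
  P(barking | ¬intruder) = 0.056×0.91×0.89 + 0.437376×0.91×0.11 + 0.854624×0.09×0.89 + 0.913356×0.09×0.11
        = 0.045354 + 0.043781 + 0.068455 + 0.009042 = 0.166632
Keeping only the distant siren-present terms gives 0.052823, so
  P(distant siren | barking, ¬intruder) = 0.052823 / 0.166632 ≈ 0.3170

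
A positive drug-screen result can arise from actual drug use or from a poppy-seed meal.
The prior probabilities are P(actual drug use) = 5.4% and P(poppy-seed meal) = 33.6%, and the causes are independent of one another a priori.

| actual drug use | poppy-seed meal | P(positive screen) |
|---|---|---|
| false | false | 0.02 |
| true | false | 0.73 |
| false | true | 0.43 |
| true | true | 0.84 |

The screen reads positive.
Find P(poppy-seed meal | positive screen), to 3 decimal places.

P(poppy-seed meal | positive screen) ≈ 0.797

For the numerator, keep only poppy-seed meal=true terms: 0.136678 + 0.015241 = 0.151919
The normalizing constant is 0.02·0.946·0.664 + 0.43·0.946·0.336 + 0.73·0.054·0.664 + 0.84·0.054·0.336 = 0.190657
P(poppy-seed meal | positive screen) = 0.151919/0.190657 ≈ 0.797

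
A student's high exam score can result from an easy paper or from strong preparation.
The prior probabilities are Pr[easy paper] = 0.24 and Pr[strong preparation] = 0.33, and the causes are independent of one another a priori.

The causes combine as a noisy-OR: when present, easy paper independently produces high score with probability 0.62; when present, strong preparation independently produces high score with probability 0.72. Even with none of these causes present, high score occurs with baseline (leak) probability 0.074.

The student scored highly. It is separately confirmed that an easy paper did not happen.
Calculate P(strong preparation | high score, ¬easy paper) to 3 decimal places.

P(strong preparation | high score, ¬easy paper) ≈ 0.831

Under noisy-OR, P(high score | causes) = 1 − (1−0.074)·∏(1−qᵢ) over the active causes.
P(high score | ¬easy paper) = 0.074×0.67 + 0.74072×0.33 = 0.049580 + 0.244438 = 0.294018
Of this, 0.244438 comes from 0.74072×0.33 (the strong preparation=true cases).
Hence the posterior is 0.244438/0.294018 ≈ 0.831.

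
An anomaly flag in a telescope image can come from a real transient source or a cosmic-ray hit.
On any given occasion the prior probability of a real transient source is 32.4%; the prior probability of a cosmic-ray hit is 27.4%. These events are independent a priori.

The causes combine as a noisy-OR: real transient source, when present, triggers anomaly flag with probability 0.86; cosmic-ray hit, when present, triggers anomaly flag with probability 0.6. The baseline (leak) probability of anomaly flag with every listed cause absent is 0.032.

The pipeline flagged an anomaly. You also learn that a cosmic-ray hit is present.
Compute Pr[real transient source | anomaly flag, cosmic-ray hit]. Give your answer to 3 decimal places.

Pr[real transient source | anomaly flag, cosmic-ray hit] ≈ 0.425

Under noisy-OR, P(anomaly flag | causes) = 1 − (1−0.032)·∏(1−qᵢ) over the active causes.
Weight on real transient source=true, given the evidence: 0.945792×0.324 = 0.306437
Normalizer over all consistent configurations: 0.6128×0.676 + 0.945792×0.324 = 0.720690
P(real transient source | anomaly flag, cosmic-ray hit) = 0.306437/0.720690 ≈ 0.425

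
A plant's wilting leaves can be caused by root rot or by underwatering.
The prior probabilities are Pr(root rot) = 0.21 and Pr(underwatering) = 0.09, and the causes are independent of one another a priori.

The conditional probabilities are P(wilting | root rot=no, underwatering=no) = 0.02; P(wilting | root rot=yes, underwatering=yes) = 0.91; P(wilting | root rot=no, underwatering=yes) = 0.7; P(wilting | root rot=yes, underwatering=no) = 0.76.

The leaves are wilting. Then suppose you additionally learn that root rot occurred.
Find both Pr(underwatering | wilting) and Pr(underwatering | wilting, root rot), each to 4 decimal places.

Numerator (weight on configurations with underwatering): 0.049770 + 0.017199 = 0.066969
Normalizer over all consistent configurations: 0.02*0.79*0.91 + 0.7*0.79*0.09 + 0.76*0.21*0.91 + 0.91*0.21*0.09 = 0.226583
Posterior = 0.066969 / 0.226583 ≈ 0.2956

Now also conditioning on root rot=true:
Numerator (weight on configurations with underwatering): 0.91×0.09 = 0.081900
The normalizing constant is 0.76×0.91 + 0.91×0.09 = 0.773500
Posterior = 0.081900 / 0.773500 ≈ 0.1059
The drop from 0.2956 to 0.1059 is the explaining-away (discounting) effect.

Pr(underwatering | wilting) ≈ 0.2956; Pr(underwatering | wilting, root rot) ≈ 0.1059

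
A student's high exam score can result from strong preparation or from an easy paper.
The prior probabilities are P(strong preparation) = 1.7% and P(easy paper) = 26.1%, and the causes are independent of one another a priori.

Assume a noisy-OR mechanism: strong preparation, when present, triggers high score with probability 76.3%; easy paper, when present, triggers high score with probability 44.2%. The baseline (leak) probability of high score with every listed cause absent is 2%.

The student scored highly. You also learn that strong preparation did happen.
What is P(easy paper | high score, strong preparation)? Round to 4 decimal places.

P(easy paper | high score, strong preparation) ≈ 0.2859

Under noisy-OR, P(high score | causes) = 1 − (1−0.02)·∏(1−qᵢ) over the active causes.
P(high score | strong preparation) = 0.76774*0.739 + 0.870399*0.261 = 0.567360 + 0.227174 = 0.794534
The easy paper-present share is 0.870399*0.261 = 0.227174.
P(easy paper | high score, strong preparation) = 0.227174 / 0.794534 ≈ 0.2859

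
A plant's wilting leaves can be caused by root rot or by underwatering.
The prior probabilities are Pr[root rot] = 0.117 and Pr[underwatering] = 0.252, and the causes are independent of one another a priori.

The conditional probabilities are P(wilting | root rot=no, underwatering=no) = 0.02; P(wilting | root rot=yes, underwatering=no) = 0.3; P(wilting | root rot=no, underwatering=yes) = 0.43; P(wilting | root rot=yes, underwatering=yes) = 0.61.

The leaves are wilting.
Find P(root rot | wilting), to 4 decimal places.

Sum P(wilting|·) weighted by the priors over the 4 (root rot, underwatering) configurations:
  P(wilting) = 0.02·0.883·0.748 + 0.43·0.883·0.252 + 0.3·0.117·0.748 + 0.61·0.117·0.252
        = 0.013210 + 0.095682 + 0.026255 + 0.017985 = 0.153132
The terms with root rot present sum to 0.044240, so
  P(root rot | wilting) = 0.044240 / 0.153132 ≈ 0.2889

P(root rot | wilting) ≈ 0.2889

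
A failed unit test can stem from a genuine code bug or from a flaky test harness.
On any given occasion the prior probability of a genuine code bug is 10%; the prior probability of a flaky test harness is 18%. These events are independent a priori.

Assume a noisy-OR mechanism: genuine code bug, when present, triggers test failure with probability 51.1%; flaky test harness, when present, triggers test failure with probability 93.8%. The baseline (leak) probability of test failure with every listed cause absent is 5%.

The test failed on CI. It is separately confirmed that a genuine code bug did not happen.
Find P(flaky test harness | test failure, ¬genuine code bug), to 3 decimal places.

Under noisy-OR, P(test failure | causes) = 1 − (1−0.05)·∏(1−qᵢ) over the active causes.
Numerator (weight on configurations with flaky test harness): 0.9411×0.18 = 0.169398
The normalizing constant is 0.05×0.82 + 0.9411×0.18 = 0.210398
P(flaky test harness | test failure, ¬genuine code bug) = 0.169398/0.210398 ≈ 0.805

P(flaky test harness | test failure, ¬genuine code bug) ≈ 0.805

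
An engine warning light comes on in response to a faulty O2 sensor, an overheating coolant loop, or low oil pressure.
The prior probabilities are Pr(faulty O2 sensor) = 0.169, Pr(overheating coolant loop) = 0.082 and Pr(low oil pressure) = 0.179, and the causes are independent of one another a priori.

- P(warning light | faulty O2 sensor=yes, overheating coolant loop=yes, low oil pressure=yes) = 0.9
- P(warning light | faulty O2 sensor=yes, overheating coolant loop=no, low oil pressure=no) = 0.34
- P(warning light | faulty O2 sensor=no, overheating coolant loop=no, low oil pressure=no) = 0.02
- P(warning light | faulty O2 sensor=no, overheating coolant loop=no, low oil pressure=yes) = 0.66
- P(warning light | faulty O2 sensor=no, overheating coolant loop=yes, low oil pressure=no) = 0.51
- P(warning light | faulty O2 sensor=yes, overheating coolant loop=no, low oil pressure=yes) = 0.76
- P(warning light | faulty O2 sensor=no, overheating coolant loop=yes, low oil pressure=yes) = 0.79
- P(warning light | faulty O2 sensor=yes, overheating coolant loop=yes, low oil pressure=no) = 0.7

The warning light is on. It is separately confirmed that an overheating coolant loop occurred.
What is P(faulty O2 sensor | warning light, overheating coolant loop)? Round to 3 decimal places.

P(faulty O2 sensor | warning light, overheating coolant loop) ≈ 0.211

Weight on faulty O2 sensor=true, given the evidence: 0.097124 + 0.027226 = 0.124350
Denominator P(warning light | overheating coolant loop): 0.51×0.831×0.821 + 0.79×0.831×0.179 + 0.7×0.169×0.821 + 0.9×0.169×0.179 = 0.589810
Posterior = 0.124350 / 0.589810 ≈ 0.211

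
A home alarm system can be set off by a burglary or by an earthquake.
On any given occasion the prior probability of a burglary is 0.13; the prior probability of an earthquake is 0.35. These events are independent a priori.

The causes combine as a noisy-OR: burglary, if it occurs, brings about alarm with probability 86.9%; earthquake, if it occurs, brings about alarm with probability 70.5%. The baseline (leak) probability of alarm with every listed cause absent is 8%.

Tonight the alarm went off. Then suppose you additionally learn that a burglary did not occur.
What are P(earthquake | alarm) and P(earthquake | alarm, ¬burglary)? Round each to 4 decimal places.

P(earthquake | alarm) ≈ 0.6897; P(earthquake | alarm, ¬burglary) ≈ 0.8306

Under noisy-OR, P(alarm | causes) = 1 − (1−0.08)·∏(1−qᵢ) over the active causes.
P(alarm) = 0.08×0.87×0.65 + 0.7286×0.87×0.35 + 0.87948×0.13×0.65 + 0.964447×0.13×0.35 = 0.045240 + 0.221859 + 0.074316 + 0.043882 = 0.385297
The earthquake-present share is 0.221859 + 0.043882 = 0.265741.
Hence the posterior is 0.265741/0.385297 ≈ 0.6897.

Now also conditioning on burglary≠true:
Numerator (weight on configurations with earthquake): 0.7286·0.35 = 0.255010
The normalizing constant is 0.08·0.65 + 0.7286·0.35 = 0.307010
Posterior = 0.255010 / 0.307010 ≈ 0.8306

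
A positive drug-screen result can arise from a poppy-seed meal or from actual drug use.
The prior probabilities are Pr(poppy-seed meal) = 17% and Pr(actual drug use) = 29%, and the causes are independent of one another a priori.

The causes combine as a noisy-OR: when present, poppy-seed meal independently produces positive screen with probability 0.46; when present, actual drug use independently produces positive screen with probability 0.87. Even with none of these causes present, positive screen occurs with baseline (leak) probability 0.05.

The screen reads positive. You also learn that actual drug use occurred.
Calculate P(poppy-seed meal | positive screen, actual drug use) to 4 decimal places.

Under noisy-OR, P(positive screen | causes) = 1 − (1−0.05)·∏(1−qᵢ) over the active causes.
Weight on poppy-seed meal=true, given the evidence: 0.93331×0.17 = 0.158663
Normalizer over all consistent configurations: 0.8765×0.83 + 0.93331×0.17 = 0.886158
Posterior = 0.158663 / 0.886158 ≈ 0.1790

P(poppy-seed meal | positive screen, actual drug use) ≈ 0.1790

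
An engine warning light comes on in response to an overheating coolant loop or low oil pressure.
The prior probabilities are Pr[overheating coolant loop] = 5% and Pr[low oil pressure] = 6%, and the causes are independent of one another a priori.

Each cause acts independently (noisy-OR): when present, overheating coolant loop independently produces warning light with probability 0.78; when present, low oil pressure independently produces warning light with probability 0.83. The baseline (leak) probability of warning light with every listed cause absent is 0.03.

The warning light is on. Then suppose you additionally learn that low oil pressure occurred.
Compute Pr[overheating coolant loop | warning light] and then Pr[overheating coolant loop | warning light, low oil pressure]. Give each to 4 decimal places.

Under noisy-OR, P(warning light | causes) = 1 − (1−0.03)·∏(1−qᵢ) over the active causes.
By total probability over the 4 (overheating coolant loop, low oil pressure) configurations:
  P(warning light) = 0.03*0.95*0.94 + 0.8351*0.95*0.06 + 0.7866*0.05*0.94 + 0.963722*0.05*0.06
        = 0.026790 + 0.047601 + 0.036970 + 0.002891 = 0.114252
The terms with overheating coolant loop present sum to 0.039861, so
  P(overheating coolant loop | warning light) = 0.039861 / 0.114252 ≈ 0.3489

Now condition on the additional information:
For the numerator, keep only overheating coolant loop=true terms: 0.963722·0.05 = 0.048186
Denominator P(warning light | low oil pressure): 0.8351·0.95 + 0.963722·0.05 = 0.841531
P(overheating coolant loop | warning light, low oil pressure) = 0.048186/0.841531 ≈ 0.0573

Pr[overheating coolant loop | warning light] ≈ 0.3489; Pr[overheating coolant loop | warning light, low oil pressure] ≈ 0.0573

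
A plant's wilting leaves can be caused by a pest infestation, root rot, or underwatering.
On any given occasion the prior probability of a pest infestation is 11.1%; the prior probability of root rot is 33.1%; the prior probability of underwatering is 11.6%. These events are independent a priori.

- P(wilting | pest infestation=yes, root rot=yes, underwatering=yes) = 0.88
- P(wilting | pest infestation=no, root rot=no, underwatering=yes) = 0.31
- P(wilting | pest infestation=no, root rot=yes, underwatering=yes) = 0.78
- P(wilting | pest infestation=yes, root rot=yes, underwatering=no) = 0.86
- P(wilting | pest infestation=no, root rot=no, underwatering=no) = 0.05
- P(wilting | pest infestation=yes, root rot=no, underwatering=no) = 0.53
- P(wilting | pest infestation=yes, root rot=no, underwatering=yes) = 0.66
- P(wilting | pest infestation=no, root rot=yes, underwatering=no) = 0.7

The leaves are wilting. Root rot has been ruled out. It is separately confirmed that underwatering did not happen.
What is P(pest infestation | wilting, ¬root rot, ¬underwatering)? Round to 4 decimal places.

P(pest infestation | wilting, ¬root rot, ¬underwatering) ≈ 0.5696

Weight on pest infestation=true, given the evidence: 0.53×0.111 = 0.058830
The normalizing constant is 0.05×0.889 + 0.53×0.111 = 0.103280
P(pest infestation | wilting, ¬root rot, ¬underwatering) = 0.058830/0.103280 ≈ 0.5696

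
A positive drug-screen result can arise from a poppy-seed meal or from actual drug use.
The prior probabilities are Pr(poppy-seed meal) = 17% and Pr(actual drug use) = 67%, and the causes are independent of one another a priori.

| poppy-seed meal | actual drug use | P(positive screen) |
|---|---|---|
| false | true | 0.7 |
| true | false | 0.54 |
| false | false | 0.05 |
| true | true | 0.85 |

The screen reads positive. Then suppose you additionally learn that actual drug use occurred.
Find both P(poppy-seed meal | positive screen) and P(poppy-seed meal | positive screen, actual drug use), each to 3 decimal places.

Numerator (weight on configurations with poppy-seed meal): 0.030294 + 0.096815 = 0.127109
Denominator P(positive screen): 0.05·0.83·0.33 + 0.7·0.83·0.67 + 0.54·0.17·0.33 + 0.85·0.17·0.67 = 0.530074
Posterior = 0.127109 / 0.530074 ≈ 0.240

Now condition on the additional information:
Enumerate both values of poppy-seed meal and weight by the priors:
  P(positive screen | actual drug use) = 0.7*0.83 + 0.85*0.17
        = 0.581000 + 0.144500 = 0.725500
The terms with poppy-seed meal present sum to 0.144500, so
  P(poppy-seed meal | positive screen, actual drug use) = 0.144500 / 0.725500 ≈ 0.199

P(poppy-seed meal | positive screen) ≈ 0.240; P(poppy-seed meal | positive screen, actual drug use) ≈ 0.199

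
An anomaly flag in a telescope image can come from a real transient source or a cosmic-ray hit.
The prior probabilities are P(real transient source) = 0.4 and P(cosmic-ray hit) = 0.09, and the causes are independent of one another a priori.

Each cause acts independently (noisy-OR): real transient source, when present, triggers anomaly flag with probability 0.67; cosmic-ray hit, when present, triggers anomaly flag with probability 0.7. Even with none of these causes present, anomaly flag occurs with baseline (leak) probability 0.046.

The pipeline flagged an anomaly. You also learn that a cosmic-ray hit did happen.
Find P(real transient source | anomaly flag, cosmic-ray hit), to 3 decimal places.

P(real transient source | anomaly flag, cosmic-ray hit) ≈ 0.458

Under noisy-OR, P(anomaly flag | causes) = 1 − (1−0.046)·∏(1−qᵢ) over the active causes.
Sum P(anomaly flag|·) weighted by the priors over both values of real transient source:
  P(anomaly flag | cosmic-ray hit) = 0.7138*0.6 + 0.905554*0.4
        = 0.428280 + 0.362222 = 0.790502
Keeping only the real transient source-present terms gives 0.362222, so
  P(real transient source | anomaly flag, cosmic-ray hit) = 0.362222 / 0.790502 ≈ 0.458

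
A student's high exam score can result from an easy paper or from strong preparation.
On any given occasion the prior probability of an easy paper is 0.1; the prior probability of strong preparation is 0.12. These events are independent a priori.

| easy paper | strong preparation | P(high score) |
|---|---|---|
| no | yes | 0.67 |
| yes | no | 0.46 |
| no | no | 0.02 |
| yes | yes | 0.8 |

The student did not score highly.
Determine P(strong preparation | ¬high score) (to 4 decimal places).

P(¬high score) = 0.98*0.9*0.88 + 0.33*0.9*0.12 + 0.54*0.1*0.88 + 0.2*0.1*0.12 = 0.776160 + 0.035640 + 0.047520 + 0.002400 = 0.861720
Of this, 0.038040 comes from 0.035640 + 0.002400 (the strong preparation=true cases).
Hence the posterior is 0.038040/0.861720 ≈ 0.0441.

P(strong preparation | ¬high score) ≈ 0.0441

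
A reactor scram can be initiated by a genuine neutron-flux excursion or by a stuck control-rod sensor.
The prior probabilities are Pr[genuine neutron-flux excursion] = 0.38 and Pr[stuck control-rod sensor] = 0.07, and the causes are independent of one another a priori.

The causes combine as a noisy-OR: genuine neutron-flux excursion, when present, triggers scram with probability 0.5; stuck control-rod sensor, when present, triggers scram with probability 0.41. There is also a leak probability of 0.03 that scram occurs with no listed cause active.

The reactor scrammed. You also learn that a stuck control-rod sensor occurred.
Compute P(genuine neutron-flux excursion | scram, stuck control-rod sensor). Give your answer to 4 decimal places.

Under noisy-OR, P(scram | causes) = 1 − (1−0.03)·∏(1−qᵢ) over the active causes.
P(scram | stuck control-rod sensor) = 0.4277×0.62 + 0.71385×0.38 = 0.265174 + 0.271263 = 0.536437
Of this, 0.271263 comes from 0.71385×0.38 (the genuine neutron-flux excursion=true cases).
So P(genuine neutron-flux excursion | scram, stuck control-rod sensor) = 0.271263/0.536437 ≈ 0.5057.

P(genuine neutron-flux excursion | scram, stuck control-rod sensor) ≈ 0.5057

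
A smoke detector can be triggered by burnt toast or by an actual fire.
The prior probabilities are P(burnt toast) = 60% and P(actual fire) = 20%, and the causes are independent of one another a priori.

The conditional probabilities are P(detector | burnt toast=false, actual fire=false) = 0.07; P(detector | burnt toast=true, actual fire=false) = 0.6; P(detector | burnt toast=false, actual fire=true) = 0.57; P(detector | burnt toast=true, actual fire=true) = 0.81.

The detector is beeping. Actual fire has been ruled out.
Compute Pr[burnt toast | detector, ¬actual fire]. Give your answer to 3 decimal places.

Pr[burnt toast | detector, ¬actual fire] ≈ 0.928

Enumerate both values of burnt toast and weight by the priors:
  P(detector | ¬actual fire) = 0.07·0.4 + 0.6·0.6
        = 0.028000 + 0.360000 = 0.388000
Keeping only the burnt toast-present terms gives 0.360000, so
  P(burnt toast | detector, ¬actual fire) = 0.360000 / 0.388000 ≈ 0.928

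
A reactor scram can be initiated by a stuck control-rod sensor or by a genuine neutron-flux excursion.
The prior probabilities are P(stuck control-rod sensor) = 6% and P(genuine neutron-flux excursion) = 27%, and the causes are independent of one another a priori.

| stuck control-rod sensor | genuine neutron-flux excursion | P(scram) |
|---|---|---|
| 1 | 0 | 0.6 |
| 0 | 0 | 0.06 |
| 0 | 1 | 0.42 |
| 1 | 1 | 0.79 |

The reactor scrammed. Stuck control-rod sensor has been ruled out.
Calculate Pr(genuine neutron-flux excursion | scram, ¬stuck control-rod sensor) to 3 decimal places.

Sum P(scram|·) weighted by the priors over both values of genuine neutron-flux excursion:
  P(scram | ¬stuck control-rod sensor) = 0.06×0.73 + 0.42×0.27
        = 0.043800 + 0.113400 = 0.157200
Keeping only the genuine neutron-flux excursion-present terms gives 0.113400, so
  P(genuine neutron-flux excursion | scram, ¬stuck control-rod sensor) = 0.113400 / 0.157200 ≈ 0.721

Pr(genuine neutron-flux excursion | scram, ¬stuck control-rod sensor) ≈ 0.721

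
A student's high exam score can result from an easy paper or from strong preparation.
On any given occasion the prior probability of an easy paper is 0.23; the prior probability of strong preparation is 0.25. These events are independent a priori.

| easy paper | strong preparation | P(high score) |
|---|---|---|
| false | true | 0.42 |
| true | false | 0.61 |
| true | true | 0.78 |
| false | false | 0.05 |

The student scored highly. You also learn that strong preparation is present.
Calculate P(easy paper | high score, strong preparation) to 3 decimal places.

P(easy paper | high score, strong preparation) ≈ 0.357

Weight on easy paper=true, given the evidence: 0.78×0.23 = 0.179400
Denominator P(high score | strong preparation): 0.42×0.77 + 0.78×0.23 = 0.502800
P(easy paper | high score, strong preparation) = 0.179400/0.502800 ≈ 0.357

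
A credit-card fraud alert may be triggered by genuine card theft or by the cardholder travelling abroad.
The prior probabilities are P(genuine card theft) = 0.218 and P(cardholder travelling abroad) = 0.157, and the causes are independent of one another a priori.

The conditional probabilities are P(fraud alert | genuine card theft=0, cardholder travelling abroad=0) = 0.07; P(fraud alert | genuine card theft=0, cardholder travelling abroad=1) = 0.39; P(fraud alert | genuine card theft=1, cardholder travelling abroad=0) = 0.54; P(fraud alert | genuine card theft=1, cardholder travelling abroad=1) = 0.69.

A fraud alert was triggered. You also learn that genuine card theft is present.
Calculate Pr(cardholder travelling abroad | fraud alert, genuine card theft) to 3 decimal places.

Weight on cardholder travelling abroad=true, given the evidence: 0.69·0.157 = 0.108330
The normalizing constant is 0.54·0.843 + 0.69·0.157 = 0.563550
P(cardholder travelling abroad | fraud alert, genuine card theft) = 0.108330/0.563550 ≈ 0.192

Pr(cardholder travelling abroad | fraud alert, genuine card theft) ≈ 0.192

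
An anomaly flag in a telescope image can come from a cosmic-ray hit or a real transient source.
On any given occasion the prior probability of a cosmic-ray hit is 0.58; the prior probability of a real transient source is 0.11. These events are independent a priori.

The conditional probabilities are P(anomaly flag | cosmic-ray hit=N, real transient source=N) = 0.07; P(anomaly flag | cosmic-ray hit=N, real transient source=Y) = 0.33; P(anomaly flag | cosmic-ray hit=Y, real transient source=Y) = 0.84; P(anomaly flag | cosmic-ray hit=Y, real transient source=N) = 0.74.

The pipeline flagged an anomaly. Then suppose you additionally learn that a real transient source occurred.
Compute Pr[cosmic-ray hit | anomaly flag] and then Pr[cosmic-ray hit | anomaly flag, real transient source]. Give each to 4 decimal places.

Pr[cosmic-ray hit | anomaly flag] ≈ 0.9132; Pr[cosmic-ray hit | anomaly flag, real transient source] ≈ 0.7785

P(anomaly flag) = 0.07·0.42·0.89 + 0.33·0.42·0.11 + 0.74·0.58·0.89 + 0.84·0.58·0.11 = 0.026166 + 0.015246 + 0.381988 + 0.053592 = 0.476992
The cosmic-ray hit-present share is 0.381988 + 0.053592 = 0.435580.
So P(cosmic-ray hit | anomaly flag) = 0.435580/0.476992 ≈ 0.9132.

With the extra evidence:
Weight on cosmic-ray hit=true, given the evidence: 0.84×0.58 = 0.487200
Normalizer over all consistent configurations: 0.33×0.42 + 0.84×0.58 = 0.625800
P(cosmic-ray hit | anomaly flag, real transient source) = 0.487200/0.625800 ≈ 0.7785
Conditioning on real transient source lowers the posterior on cosmic-ray hit: the classic explaining-away effect in a common-effect structure.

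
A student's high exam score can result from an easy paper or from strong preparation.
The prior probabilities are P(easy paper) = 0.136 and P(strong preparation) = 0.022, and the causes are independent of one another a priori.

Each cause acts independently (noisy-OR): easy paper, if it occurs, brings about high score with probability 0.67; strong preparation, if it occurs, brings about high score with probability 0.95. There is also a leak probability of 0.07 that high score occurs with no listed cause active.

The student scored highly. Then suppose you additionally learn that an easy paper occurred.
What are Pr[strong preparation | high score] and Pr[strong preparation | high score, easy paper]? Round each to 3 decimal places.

Pr[strong preparation | high score] ≈ 0.122; Pr[strong preparation | high score, easy paper] ≈ 0.031

Under noisy-OR, P(high score | causes) = 1 − (1−0.07)·∏(1−qᵢ) over the active causes.
P(high score) = 0.07*0.864*0.978 + 0.9535*0.864*0.022 + 0.6931*0.136*0.978 + 0.984655*0.136*0.022 = 0.059149 + 0.018124 + 0.092188 + 0.002946 = 0.172407
The strong preparation-present share is 0.018124 + 0.002946 = 0.021070.
P(strong preparation | high score) = 0.021070 / 0.172407 ≈ 0.122

Now also conditioning on easy paper=true:
Enumerate both values of strong preparation and weight by the priors:
  P(high score | easy paper) = 0.6931×0.978 + 0.984655×0.022
        = 0.677852 + 0.021662 = 0.699514
Keeping only the strong preparation-present terms gives 0.021662, so
  P(strong preparation | high score, easy paper) = 0.021662 / 0.699514 ≈ 0.031
Conditioning on easy paper lowers the posterior on strong preparation: the classic explaining-away effect in a common-effect structure.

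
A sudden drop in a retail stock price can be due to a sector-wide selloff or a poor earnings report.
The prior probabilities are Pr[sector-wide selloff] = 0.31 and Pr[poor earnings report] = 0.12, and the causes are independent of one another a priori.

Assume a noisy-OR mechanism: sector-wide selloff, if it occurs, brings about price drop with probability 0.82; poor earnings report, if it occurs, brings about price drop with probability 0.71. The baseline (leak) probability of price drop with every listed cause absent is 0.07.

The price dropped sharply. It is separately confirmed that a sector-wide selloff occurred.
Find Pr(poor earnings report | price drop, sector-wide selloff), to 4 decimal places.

Pr(poor earnings report | price drop, sector-wide selloff) ≈ 0.1348

Under noisy-OR, P(price drop | causes) = 1 − (1−0.07)·∏(1−qᵢ) over the active causes.
P(price drop | sector-wide selloff) = 0.8326×0.88 + 0.951454×0.12 = 0.732688 + 0.114174 = 0.846862
Of this, 0.114174 comes from 0.951454×0.12 (the poor earnings report=true cases).
P(poor earnings report | price drop, sector-wide selloff) = 0.114174 / 0.846862 ≈ 0.1348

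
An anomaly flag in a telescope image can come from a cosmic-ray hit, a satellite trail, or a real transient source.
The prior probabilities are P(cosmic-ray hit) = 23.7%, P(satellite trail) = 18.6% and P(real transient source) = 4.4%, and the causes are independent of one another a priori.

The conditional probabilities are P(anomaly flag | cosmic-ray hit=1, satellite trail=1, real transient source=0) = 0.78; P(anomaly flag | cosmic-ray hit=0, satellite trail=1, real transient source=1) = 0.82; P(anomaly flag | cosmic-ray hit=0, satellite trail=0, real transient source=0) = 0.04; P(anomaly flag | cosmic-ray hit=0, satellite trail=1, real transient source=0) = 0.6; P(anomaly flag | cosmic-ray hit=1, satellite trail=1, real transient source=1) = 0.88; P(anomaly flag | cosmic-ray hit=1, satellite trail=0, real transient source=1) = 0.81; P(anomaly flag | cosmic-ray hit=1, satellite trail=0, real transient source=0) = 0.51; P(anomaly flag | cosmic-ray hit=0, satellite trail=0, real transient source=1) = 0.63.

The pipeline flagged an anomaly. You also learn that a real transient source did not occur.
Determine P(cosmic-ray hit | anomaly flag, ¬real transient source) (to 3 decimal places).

P(cosmic-ray hit | anomaly flag, ¬real transient source) ≈ 0.547

P(anomaly flag | ¬real transient source) = 0.04·0.763·0.814 + 0.6·0.763·0.186 + 0.51·0.237·0.814 + 0.78·0.237·0.186 = 0.024843 + 0.085151 + 0.098388 + 0.034384 = 0.242766
Restricting to configurations with cosmic-ray hit present: 0.098388 + 0.034384 = 0.132772.
P(cosmic-ray hit | anomaly flag, ¬real transient source) = 0.132772 / 0.242766 ≈ 0.547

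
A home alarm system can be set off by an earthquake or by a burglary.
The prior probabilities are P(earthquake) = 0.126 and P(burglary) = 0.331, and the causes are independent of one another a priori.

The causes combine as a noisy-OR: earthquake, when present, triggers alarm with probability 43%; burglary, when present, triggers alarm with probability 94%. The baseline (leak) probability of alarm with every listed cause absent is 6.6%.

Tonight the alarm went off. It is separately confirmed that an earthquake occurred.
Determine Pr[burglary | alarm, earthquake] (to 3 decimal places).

Under noisy-OR, P(alarm | causes) = 1 − (1−0.066)·∏(1−qᵢ) over the active causes.
P(alarm | earthquake) = 0.46762×0.669 + 0.968057×0.331 = 0.312838 + 0.320427 = 0.633265
Of this, 0.320427 comes from 0.968057×0.331 (the burglary=true cases).
P(burglary | alarm, earthquake) = 0.320427 / 0.633265 ≈ 0.506

Pr[burglary | alarm, earthquake] ≈ 0.506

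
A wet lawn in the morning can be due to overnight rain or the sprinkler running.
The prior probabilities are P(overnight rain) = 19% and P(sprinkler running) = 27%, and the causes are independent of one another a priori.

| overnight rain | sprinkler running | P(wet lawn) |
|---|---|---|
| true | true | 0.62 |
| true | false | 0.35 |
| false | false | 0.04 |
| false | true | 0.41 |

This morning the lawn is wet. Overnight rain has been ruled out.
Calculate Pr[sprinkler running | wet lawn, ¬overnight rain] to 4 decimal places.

P(wet lawn | ¬overnight rain) = 0.04·0.73 + 0.41·0.27 = 0.029200 + 0.110700 = 0.139900
Restricting to configurations with sprinkler running present: 0.41·0.27 = 0.110700.
P(sprinkler running | wet lawn, ¬overnight rain) = 0.110700 / 0.139900 ≈ 0.7913

Pr[sprinkler running | wet lawn, ¬overnight rain] ≈ 0.7913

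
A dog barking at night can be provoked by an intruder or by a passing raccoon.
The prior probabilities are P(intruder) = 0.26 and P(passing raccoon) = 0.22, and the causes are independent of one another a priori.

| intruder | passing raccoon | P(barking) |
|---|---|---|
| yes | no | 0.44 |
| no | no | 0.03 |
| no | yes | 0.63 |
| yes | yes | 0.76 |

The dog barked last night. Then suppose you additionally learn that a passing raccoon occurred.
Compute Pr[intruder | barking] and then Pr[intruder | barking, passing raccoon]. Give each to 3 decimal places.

For the numerator, keep only intruder=true terms: 0.089232 + 0.043472 = 0.132704
Normalizer over all consistent configurations: 0.03*0.74*0.78 + 0.63*0.74*0.22 + 0.44*0.26*0.78 + 0.76*0.26*0.22 = 0.252584
Posterior = 0.132704 / 0.252584 ≈ 0.525

Now also conditioning on passing raccoon=true:
For the numerator, keep only intruder=true terms: 0.76·0.26 = 0.197600
Normalizer over all consistent configurations: 0.63·0.74 + 0.76·0.26 = 0.663800
Posterior = 0.197600 / 0.663800 ≈ 0.298
Conditioning on passing raccoon lowers the posterior on intruder: the classic explaining-away effect in a common-effect structure.

Pr[intruder | barking] ≈ 0.525; Pr[intruder | barking, passing raccoon] ≈ 0.298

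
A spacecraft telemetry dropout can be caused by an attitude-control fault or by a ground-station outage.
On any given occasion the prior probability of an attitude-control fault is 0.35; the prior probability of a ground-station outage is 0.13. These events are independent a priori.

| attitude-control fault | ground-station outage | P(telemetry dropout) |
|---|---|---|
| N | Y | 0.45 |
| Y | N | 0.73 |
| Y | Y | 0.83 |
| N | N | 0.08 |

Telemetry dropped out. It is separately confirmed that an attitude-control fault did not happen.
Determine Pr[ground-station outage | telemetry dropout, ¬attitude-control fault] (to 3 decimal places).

Enumerate both values of ground-station outage and weight by the priors:
  P(telemetry dropout | ¬attitude-control fault) = 0.08*0.87 + 0.45*0.13
        = 0.069600 + 0.058500 = 0.128100
Configurations with ground-station outage contribute 0.058500, so
  P(ground-station outage | telemetry dropout, ¬attitude-control fault) = 0.058500 / 0.128100 ≈ 0.457

Pr[ground-station outage | telemetry dropout, ¬attitude-control fault] ≈ 0.457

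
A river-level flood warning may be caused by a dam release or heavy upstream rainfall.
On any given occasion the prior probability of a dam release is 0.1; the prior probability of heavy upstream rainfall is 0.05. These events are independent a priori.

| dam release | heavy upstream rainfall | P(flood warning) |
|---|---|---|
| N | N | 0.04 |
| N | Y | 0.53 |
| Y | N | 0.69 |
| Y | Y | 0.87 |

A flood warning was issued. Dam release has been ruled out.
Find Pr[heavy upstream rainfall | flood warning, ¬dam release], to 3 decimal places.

Pr[heavy upstream rainfall | flood warning, ¬dam release] ≈ 0.411

Weight on heavy upstream rainfall=true, given the evidence: 0.53·0.05 = 0.026500
Denominator P(flood warning | ¬dam release): 0.04·0.95 + 0.53·0.05 = 0.064500
P(heavy upstream rainfall | flood warning, ¬dam release) = 0.026500/0.064500 ≈ 0.411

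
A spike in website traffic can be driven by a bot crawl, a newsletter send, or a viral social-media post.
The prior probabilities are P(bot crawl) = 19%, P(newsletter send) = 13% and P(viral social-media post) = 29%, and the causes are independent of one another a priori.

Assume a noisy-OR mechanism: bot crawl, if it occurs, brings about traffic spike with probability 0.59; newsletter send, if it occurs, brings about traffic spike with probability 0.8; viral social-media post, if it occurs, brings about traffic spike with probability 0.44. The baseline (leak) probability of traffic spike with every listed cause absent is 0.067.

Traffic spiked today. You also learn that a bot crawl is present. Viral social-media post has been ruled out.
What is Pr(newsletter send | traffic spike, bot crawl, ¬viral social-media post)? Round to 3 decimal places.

Pr(newsletter send | traffic spike, bot crawl, ¬viral social-media post) ≈ 0.183

Under noisy-OR, P(traffic spike | causes) = 1 − (1−0.067)·∏(1−qᵢ) over the active causes.
Enumerate both values of newsletter send and weight by the priors:
  P(traffic spike | bot crawl, ¬viral social-media post) = 0.61747×0.87 + 0.923494×0.13
        = 0.537199 + 0.120054 = 0.657253
The terms with newsletter send present sum to 0.120054, so
  P(newsletter send | traffic spike, bot crawl, ¬viral social-media post) = 0.120054 / 0.657253 ≈ 0.183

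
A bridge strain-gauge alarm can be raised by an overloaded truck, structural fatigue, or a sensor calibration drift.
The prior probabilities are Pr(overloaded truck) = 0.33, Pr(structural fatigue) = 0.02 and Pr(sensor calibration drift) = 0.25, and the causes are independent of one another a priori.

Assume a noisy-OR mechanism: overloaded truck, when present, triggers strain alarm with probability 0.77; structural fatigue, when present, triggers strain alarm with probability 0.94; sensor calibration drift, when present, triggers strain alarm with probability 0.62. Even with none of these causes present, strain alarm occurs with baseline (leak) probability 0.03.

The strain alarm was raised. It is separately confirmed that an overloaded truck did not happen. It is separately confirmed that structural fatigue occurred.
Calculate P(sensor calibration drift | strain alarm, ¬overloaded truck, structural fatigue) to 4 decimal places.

Under noisy-OR, P(strain alarm | causes) = 1 − (1−0.03)·∏(1−qᵢ) over the active causes.
Numerator (weight on configurations with sensor calibration drift): 0.977884×0.25 = 0.244471
Normalizer over all consistent configurations: 0.9418×0.75 + 0.977884×0.25 = 0.950821
P(sensor calibration drift | strain alarm, ¬overloaded truck, structural fatigue) = 0.244471/0.950821 ≈ 0.2571

P(sensor calibration drift | strain alarm, ¬overloaded truck, structural fatigue) ≈ 0.2571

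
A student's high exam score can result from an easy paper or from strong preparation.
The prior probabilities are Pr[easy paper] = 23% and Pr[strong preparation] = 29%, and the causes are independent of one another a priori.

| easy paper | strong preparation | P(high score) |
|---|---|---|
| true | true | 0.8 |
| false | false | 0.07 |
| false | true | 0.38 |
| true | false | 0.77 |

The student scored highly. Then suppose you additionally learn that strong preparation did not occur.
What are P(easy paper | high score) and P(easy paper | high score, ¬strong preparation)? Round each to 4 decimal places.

For the numerator, keep only easy paper=true terms: 0.125741 + 0.053360 = 0.179101
Denominator P(high score): 0.07×0.77×0.71 + 0.38×0.77×0.29 + 0.77×0.23×0.71 + 0.8×0.23×0.29 = 0.302224
Posterior = 0.179101 / 0.302224 ≈ 0.5926

Now condition on the additional information:
By total probability over both values of easy paper:
  P(high score | ¬strong preparation) = 0.07·0.77 + 0.77·0.23
        = 0.053900 + 0.177100 = 0.231000
Keeping only the easy paper-present terms gives 0.177100, so
  P(easy paper | high score, ¬strong preparation) = 0.177100 / 0.231000 ≈ 0.7667

P(easy paper | high score) ≈ 0.5926; P(easy paper | high score, ¬strong preparation) ≈ 0.7667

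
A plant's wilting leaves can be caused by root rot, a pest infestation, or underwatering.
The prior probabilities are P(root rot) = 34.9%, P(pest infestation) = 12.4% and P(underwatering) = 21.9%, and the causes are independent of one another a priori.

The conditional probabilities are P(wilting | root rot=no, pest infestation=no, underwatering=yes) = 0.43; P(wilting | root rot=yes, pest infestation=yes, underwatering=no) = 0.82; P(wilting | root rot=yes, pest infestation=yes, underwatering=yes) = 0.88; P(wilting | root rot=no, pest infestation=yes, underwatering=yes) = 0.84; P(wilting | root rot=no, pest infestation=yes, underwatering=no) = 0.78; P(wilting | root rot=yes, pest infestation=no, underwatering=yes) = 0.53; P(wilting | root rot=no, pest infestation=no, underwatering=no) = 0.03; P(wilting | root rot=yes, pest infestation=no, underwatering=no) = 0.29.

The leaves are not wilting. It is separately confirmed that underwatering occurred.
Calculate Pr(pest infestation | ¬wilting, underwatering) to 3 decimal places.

By total probability over the 4 (root rot, pest infestation) configurations:
  P(¬wilting | underwatering) = 0.57·0.651·0.876 + 0.16·0.651·0.124 + 0.47·0.349·0.876 + 0.12·0.349·0.124
        = 0.325057 + 0.012916 + 0.143690 + 0.005193 = 0.486856
Configurations with pest infestation contribute 0.018109, so
  P(pest infestation | ¬wilting, underwatering) = 0.018109 / 0.486856 ≈ 0.037

Pr(pest infestation | ¬wilting, underwatering) ≈ 0.037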